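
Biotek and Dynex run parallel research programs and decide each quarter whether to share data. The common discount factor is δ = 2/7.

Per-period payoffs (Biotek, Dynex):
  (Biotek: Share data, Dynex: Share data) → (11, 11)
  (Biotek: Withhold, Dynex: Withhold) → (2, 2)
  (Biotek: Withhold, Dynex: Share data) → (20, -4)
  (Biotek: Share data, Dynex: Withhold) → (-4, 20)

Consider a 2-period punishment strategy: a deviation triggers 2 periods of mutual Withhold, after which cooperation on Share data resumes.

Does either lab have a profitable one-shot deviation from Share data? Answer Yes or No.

Yes

IC: δ+…+δ^2 ≥ (20−11)/(11−2) = 1.
At δ = 2/7: partial sum = 0.3673 < 1.0000. Cooperation not sustainable.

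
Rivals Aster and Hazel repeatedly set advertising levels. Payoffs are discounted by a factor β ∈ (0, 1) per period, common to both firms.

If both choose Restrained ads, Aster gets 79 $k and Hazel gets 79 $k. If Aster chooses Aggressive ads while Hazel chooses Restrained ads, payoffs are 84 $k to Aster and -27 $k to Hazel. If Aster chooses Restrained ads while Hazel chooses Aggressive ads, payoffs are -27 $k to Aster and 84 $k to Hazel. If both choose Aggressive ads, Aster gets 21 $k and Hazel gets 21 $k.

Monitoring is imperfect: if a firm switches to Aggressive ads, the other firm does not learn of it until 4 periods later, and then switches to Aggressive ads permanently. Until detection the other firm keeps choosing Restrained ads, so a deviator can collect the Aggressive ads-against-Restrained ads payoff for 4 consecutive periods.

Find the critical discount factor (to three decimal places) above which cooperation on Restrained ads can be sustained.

0.531

The best deviation is to choose Aggressive ads for all 4 undetected periods, earning 84 each, then 21 forever once detected.
Deviation value: 84(1−β^4)/(1−β) + 21β^4/(1−β); cooperation value: 79/(1−β).
IC: 79 ≥ 84(1−β^4) + 21β^4 = 84 − 63β^4.
So β^4 ≥ 5/63, giving β ≥ (5/63)^(1/4) ≈ 0.531.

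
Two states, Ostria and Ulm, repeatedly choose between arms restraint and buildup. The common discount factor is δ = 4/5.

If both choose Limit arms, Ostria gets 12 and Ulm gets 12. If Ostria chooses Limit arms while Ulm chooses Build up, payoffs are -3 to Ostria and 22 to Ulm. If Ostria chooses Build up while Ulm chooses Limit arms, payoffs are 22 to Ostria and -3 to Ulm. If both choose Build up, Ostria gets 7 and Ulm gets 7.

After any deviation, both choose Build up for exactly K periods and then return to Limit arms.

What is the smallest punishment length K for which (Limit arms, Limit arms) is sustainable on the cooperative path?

4

IC: δ(1−δ^K)/(1−δ) ≥ (22−12)/(12−7) = 2.
With δ = 4/5: need 1 − δ^K ≥ 2·(1−4/5)/(4/5), i.e. δ^K ≤ 0.5000.
Since (4/5)^3 = 0.5120 and (4/5)^4 = 0.4096, the smallest such K is 4.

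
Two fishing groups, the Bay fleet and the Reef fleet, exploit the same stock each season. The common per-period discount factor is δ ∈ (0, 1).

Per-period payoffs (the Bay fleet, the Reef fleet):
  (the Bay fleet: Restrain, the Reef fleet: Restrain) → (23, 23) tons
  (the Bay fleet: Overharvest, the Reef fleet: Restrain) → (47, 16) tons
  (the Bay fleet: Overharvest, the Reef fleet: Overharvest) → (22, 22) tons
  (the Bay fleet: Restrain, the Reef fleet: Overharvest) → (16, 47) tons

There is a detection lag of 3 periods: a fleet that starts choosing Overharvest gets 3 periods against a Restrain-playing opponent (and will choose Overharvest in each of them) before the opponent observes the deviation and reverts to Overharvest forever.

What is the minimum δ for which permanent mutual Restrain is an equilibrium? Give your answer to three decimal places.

The best deviation is to choose Overharvest for all 3 undetected periods, earning 47 each, then 22 forever once detected.
Deviation value: 47(1−δ^3)/(1−δ) + 22δ^3/(1−δ); cooperation value: 23/(1−δ).
IC: 23 ≥ 47(1−δ^3) + 22δ^3 = 47 − 25δ^3.
So δ^3 ≥ 24/25, giving δ ≥ (24/25)^(1/3) ≈ 0.986.

0.986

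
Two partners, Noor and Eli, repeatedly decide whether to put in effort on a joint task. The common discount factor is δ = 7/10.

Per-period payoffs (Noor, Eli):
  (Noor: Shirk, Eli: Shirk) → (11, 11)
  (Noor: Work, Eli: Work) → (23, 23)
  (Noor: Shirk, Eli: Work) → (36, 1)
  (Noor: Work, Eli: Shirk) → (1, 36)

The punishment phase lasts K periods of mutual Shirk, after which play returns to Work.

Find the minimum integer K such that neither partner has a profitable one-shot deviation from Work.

IC: δ(1−δ^K)/(1−δ) ≥ (36−23)/(23−11) = 13/12.
With δ = 7/10: need 1 − δ^K ≥ 13/12·(1−7/10)/(7/10), i.e. δ^K ≤ 0.5357.
Since (7/10)^1 = 0.7000 and (7/10)^2 = 0.4900, the smallest such K is 2.

2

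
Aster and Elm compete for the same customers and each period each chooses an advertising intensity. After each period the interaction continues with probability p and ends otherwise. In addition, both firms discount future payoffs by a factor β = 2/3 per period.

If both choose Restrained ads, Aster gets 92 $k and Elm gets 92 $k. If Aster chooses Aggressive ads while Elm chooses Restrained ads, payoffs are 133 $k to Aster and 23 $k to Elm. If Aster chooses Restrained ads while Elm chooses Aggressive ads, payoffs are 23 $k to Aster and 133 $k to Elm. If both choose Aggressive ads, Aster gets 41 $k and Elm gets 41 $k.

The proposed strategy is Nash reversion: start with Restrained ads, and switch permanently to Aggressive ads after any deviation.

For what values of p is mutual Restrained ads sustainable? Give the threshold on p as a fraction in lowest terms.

With continuation probability p and discount β, the effective per-period discount factor is βp.
Grim-trigger IC: βp ≥ (133−92)/(133−41) = 41/92.
So p ≥ (41/92)/(2/3) = 123/184.

123/184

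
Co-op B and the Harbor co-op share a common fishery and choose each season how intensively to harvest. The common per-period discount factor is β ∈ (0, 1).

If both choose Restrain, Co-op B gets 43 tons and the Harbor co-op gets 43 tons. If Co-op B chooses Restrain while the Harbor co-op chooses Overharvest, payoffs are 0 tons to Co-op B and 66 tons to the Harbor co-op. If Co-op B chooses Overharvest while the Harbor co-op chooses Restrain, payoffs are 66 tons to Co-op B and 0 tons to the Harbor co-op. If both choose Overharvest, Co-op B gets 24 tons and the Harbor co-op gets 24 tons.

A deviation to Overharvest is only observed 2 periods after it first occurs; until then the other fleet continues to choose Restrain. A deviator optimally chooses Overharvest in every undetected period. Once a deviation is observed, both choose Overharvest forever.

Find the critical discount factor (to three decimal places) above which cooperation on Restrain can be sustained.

Deviating for the 2 undetected periods gains 66−43 = 23 per period over cooperation, then loses 43−24 = 19 per period forever once punishment starts.
Gain: 23(1 + β + … + β^1); loss: 19·β^2/(1−β).
No profitable deviation ⇔ 23(1−β^2) ≤ 19·β^2, i.e. β^2 ≥ 23/(23+19) = 23/42.
Hence β ≥ (23/42)^(1/2) ≈ 0.740.

0.740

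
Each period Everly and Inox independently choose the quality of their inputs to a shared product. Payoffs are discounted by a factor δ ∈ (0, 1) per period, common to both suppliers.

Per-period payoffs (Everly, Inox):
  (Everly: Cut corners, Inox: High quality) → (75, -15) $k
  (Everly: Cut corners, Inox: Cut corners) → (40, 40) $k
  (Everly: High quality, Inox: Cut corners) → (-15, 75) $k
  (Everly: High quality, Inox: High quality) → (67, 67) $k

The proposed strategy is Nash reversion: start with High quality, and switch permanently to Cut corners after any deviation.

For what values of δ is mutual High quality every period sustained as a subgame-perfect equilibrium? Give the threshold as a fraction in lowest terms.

8/35

67/(1−δ) ≥ 75 + 40δ/(1−δ)
67 ≥ 75 − 35δ
δ ≥ 8/35.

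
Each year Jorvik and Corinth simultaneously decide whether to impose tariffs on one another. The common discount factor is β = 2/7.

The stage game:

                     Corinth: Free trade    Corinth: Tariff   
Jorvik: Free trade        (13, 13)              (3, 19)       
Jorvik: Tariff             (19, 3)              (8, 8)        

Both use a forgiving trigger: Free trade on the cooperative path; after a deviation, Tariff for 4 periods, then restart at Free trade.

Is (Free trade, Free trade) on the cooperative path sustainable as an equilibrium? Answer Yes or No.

IC: β+…+β^4 ≥ (19−13)/(13−8) = 6/5.
At β = 2/7: partial sum = 0.3973 < 1.2000. Cooperation not sustainable.

No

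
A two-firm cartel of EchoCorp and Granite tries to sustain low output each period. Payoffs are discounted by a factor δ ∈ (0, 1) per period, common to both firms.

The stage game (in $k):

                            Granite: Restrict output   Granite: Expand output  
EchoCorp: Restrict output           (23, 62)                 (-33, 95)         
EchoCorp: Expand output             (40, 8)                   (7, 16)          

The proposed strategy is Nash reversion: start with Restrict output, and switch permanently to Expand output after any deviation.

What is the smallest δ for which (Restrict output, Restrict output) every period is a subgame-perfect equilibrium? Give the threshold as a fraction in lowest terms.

17/33

For EchoCorp: deviation gain 40−23 = 17, per-period punishment loss 23−7 = 16. IC gives δ ≥ 17/33.
For Granite: gain 33, loss 46 per period, so δ ≥ 33/79.
The tighter constraint is EchoCorp's, so cooperation needs δ ≥ 17/33.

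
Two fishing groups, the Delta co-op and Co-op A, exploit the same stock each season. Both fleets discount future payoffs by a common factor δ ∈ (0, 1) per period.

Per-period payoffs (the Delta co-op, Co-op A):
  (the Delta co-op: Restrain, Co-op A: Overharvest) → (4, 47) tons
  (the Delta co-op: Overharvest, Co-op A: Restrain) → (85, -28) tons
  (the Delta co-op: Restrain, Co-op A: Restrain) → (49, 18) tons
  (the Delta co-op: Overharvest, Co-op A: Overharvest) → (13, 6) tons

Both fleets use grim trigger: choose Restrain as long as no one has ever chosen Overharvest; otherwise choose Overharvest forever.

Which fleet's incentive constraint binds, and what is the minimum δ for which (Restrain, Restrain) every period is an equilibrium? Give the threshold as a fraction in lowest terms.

Co-op A; δ ≥ 29/41

For the Delta co-op: deviation gain 85−49 = 36, per-period punishment loss 49−13 = 36. IC gives δ ≥ 36/72 = 1/2.
For Co-op A: gain 29, loss 12 per period, so δ ≥ 29/41.
The tighter constraint is Co-op A's, so cooperation needs δ ≥ 29/41.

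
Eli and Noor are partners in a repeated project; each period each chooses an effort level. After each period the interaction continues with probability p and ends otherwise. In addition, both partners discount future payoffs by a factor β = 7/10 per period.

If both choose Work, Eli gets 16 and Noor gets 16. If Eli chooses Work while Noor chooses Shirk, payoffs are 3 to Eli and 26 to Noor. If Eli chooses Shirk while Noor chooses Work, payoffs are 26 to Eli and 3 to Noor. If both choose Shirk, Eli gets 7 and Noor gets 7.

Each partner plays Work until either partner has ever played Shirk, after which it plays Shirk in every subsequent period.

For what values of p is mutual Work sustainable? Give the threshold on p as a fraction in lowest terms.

Expected continuation weight on next period's payoff is β·p = 7/10·p, which plays the role of the discount factor.
Cooperation requires 7/10·p ≥ (26−16)/(26−7) = 10/19, hence p ≥ 100/133.

100/133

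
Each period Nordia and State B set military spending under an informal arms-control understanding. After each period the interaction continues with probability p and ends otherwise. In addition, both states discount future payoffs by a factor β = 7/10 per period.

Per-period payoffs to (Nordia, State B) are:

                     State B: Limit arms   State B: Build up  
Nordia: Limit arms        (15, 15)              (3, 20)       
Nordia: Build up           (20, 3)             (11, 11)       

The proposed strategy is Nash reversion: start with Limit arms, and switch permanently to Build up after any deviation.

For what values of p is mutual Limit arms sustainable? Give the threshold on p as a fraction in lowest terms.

Expected continuation weight on next period's payoff is β·p = 7/10·p, which plays the role of the discount factor.
Cooperation requires 7/10·p ≥ (20−15)/(20−11) = 5/9, hence p ≥ 50/63.

50/63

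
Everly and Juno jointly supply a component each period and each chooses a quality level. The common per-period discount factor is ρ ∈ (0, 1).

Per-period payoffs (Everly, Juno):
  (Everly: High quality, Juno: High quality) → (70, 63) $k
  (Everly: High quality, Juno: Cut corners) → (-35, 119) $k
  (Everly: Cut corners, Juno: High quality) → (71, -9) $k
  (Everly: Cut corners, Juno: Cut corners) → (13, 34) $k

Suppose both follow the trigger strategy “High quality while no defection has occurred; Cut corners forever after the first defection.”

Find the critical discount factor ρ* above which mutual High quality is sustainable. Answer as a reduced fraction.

56/85

Everly's threshold: (71−70)/(71−13) = 1/58.
Juno's threshold: (119−63)/(119−34) = 56/85.
1/58 < 56/85, so Juno binds and ρ* = 56/85.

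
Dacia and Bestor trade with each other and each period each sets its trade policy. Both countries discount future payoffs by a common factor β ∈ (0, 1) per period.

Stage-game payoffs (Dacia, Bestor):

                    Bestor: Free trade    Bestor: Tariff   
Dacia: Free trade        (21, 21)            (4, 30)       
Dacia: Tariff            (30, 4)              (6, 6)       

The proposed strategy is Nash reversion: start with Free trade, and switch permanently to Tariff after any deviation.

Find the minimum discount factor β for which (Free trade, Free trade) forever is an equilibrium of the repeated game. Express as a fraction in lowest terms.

3/8

21/(1−β) ≥ 30 + 6β/(1−β)
21 ≥ 30 − 24β
β ≥ 9/24 = 3/8.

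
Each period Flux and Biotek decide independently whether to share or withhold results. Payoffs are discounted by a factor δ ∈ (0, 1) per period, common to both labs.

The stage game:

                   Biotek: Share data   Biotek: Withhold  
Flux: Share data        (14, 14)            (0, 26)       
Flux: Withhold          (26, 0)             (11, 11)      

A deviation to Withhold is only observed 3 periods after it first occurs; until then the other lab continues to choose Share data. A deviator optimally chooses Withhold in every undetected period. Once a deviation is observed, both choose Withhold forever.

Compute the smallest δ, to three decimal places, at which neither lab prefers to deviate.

0.928

The best deviation is to choose Withhold for all 3 undetected periods, earning 26 each, then 11 forever once detected.
Deviation value: 26(1−δ^3)/(1−δ) + 11δ^3/(1−δ); cooperation value: 14/(1−δ).
IC: 14 ≥ 26(1−δ^3) + 11δ^3 = 26 − 15δ^3.
So δ^3 ≥ 12/15 = 4/5, giving δ ≥ (4/5)^(1/3) ≈ 0.928.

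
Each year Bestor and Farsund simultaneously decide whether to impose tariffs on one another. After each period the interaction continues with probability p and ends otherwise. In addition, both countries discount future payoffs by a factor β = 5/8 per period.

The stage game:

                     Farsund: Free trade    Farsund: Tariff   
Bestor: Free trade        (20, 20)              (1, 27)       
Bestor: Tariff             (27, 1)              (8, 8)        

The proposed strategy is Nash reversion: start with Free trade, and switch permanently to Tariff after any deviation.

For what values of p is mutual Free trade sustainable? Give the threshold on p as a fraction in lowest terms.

With continuation probability p and discount β, the effective per-period discount factor is βp.
Grim-trigger IC: βp ≥ (27−20)/(27−8) = 7/19.
So p ≥ (7/19)/(5/8) = 56/95.

56/95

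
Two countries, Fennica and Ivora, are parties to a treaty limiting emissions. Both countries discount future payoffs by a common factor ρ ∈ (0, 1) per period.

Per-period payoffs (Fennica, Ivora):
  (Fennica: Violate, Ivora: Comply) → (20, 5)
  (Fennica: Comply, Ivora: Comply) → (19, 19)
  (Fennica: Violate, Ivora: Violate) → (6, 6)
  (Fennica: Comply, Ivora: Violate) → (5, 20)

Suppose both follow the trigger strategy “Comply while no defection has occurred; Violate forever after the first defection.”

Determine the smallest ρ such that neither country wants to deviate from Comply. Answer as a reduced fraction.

1/14

19/(1−ρ) ≥ 20 + 6ρ/(1−ρ)
19 ≥ 20 − 14ρ
ρ ≥ 1/14.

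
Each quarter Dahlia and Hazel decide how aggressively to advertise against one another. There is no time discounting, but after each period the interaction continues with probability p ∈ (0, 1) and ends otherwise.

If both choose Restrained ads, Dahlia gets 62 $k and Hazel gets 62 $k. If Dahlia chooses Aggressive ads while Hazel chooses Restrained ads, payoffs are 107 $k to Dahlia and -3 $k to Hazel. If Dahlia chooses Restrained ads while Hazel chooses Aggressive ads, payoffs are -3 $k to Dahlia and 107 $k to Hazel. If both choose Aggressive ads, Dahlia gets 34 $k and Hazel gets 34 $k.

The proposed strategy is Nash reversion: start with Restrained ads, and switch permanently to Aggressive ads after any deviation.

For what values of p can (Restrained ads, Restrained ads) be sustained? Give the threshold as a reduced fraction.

45/73

With no time discounting, the continuation probability p plays the role of the discount factor.
Grim-trigger IC: 62/(1−p) ≥ 107 + 34p/(1−p) ⇒ p ≥ (107−62)/(107−34) = 45/73.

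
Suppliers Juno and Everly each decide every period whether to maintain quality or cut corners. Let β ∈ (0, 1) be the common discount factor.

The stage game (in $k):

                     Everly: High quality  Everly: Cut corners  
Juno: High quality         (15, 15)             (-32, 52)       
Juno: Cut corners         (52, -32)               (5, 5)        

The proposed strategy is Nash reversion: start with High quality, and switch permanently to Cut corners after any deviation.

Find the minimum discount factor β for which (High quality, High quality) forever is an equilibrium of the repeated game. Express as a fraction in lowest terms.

Cooperation forever yields 15 each period: 15/(1−β).
Deviating yields 52 once, then 5 forever: 52 + 5β/(1−β).
No profitable deviation requires 15/(1−β) ≥ 52 + 5β/(1−β).
Multiplying by (1−β): 15 ≥ 52(1−β) + 5β = 52 − 47β.
So 47β ≥ 37, i.e. β ≥ 37/47.

37/47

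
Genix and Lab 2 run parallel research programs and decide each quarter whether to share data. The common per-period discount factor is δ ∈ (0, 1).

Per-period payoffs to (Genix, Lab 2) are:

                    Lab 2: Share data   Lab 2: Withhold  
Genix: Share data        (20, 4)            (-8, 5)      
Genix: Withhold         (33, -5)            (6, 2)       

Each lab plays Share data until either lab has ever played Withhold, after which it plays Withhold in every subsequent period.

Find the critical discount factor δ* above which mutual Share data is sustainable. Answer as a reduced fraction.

For Genix: deviation gain 33−20 = 13, per-period punishment loss 20−6 = 14. IC gives δ ≥ 13/27.
For Lab 2: gain 1, loss 2 per period, so δ ≥ 1/3.
The tighter constraint is Genix's, so cooperation needs δ ≥ 13/27.

13/27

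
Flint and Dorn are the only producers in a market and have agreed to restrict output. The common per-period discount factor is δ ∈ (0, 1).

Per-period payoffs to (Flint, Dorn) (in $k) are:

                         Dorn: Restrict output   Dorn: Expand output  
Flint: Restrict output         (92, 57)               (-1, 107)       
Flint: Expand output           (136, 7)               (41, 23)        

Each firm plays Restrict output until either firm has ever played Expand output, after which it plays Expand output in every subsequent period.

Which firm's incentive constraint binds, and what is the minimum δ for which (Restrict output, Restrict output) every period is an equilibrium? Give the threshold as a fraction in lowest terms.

Flint's threshold: (136−92)/(136−41) = 44/95.
Dorn's threshold: (107−57)/(107−23) = 25/42.
44/95 < 25/42, so Dorn binds and δ* = 25/42.

Dorn; δ ≥ 25/42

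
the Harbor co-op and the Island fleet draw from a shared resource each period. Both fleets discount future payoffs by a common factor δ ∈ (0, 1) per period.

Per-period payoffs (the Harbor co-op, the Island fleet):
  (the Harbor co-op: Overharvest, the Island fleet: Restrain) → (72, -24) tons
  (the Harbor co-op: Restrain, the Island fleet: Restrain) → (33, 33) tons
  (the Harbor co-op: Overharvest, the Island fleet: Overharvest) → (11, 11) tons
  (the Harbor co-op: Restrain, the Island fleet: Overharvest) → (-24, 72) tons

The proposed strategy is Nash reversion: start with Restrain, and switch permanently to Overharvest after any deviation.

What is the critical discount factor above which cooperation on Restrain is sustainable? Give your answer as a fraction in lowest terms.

33/(1−δ) ≥ 72 + 11δ/(1−δ)
33 ≥ 72 − 61δ
δ ≥ 39/61.

39/61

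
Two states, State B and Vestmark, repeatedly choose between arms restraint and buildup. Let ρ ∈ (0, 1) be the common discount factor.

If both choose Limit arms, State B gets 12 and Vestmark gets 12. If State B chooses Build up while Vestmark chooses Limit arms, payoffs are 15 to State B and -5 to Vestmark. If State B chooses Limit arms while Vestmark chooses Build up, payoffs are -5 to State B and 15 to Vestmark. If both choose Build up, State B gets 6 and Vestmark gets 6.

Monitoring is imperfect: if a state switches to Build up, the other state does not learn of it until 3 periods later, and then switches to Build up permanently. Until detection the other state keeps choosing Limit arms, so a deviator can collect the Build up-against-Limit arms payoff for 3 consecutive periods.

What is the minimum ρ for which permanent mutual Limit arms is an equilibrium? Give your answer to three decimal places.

0.693

Deviating for the 3 undetected periods gains 15−12 = 3 per period over cooperation, then loses 12−6 = 6 per period forever once punishment starts.
Gain: 3(1 + ρ + … + ρ^2); loss: 6·ρ^3/(1−ρ).
No profitable deviation ⇔ 3(1−ρ^3) ≤ 6·ρ^3, i.e. ρ^3 ≥ 3/(3+6) = 1/3.
Hence ρ ≥ (1/3)^(1/3) ≈ 0.693.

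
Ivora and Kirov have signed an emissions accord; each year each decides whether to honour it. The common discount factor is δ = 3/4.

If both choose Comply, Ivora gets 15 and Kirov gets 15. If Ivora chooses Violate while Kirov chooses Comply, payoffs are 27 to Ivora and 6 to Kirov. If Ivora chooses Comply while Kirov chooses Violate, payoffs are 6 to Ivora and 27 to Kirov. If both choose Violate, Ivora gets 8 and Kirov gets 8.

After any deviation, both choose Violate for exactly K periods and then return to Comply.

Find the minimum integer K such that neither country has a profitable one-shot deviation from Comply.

IC: δ(1−δ^K)/(1−δ) ≥ (27−15)/(15−8) = 12/7.
With δ = 3/4: need 1 − δ^K ≥ 12/7·(1−3/4)/(3/4), i.e. δ^K ≤ 0.4286.
Since (3/4)^2 = 0.5625 and (3/4)^3 = 0.4219, the smallest such K is 3.

3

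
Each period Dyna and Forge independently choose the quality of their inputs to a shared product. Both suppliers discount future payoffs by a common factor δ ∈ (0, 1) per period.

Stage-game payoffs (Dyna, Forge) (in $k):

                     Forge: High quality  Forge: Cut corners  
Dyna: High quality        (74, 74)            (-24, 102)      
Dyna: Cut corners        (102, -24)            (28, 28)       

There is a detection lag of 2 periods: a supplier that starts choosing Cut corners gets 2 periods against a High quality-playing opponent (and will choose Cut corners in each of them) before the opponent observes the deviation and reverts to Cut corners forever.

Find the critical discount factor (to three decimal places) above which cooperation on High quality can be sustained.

The best deviation is to choose Cut corners for all 2 undetected periods, earning 102 each, then 28 forever once detected.
Deviation value: 102(1−δ^2)/(1−δ) + 28δ^2/(1−δ); cooperation value: 74/(1−δ).
IC: 74 ≥ 102(1−δ^2) + 28δ^2 = 102 − 74δ^2.
So δ^2 ≥ 28/74 = 14/37, giving δ ≥ (14/37)^(1/2) ≈ 0.615.

0.615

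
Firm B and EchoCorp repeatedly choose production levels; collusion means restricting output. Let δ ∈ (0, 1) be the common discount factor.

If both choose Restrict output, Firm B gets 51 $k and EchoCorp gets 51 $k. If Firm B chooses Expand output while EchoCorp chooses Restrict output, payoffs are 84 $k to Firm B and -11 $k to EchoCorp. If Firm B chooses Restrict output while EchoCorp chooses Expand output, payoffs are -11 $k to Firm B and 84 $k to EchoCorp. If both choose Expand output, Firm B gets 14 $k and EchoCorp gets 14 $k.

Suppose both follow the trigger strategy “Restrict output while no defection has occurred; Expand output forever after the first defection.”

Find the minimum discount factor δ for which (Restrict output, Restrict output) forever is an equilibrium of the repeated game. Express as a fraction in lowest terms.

Cooperation forever yields 51 each period: 51/(1−δ).
Deviating yields 84 once, then 14 forever: 84 + 14δ/(1−δ).
No profitable deviation requires 51/(1−δ) ≥ 84 + 14δ/(1−δ).
Multiplying by (1−δ): 51 ≥ 84(1−δ) + 14δ = 84 − 70δ.
So 70δ ≥ 33, i.e. δ ≥ 33/70.

33/70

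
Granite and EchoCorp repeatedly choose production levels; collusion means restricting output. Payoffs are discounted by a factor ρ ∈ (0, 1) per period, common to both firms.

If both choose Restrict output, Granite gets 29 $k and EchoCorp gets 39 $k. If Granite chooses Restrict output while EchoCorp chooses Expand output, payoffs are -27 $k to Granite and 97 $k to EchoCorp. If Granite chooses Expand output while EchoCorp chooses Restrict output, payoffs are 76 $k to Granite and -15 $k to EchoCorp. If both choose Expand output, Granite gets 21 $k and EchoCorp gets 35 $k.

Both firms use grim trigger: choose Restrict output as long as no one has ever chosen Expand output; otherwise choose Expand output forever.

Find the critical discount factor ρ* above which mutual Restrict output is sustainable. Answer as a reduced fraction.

29/31

For Granite: deviation gain 76−29 = 47, per-period punishment loss 29−21 = 8. IC gives ρ ≥ 47/55.
For EchoCorp: gain 58, loss 4 per period, so ρ ≥ 58/62 = 29/31.
The tighter constraint is EchoCorp's, so cooperation needs ρ ≥ 29/31.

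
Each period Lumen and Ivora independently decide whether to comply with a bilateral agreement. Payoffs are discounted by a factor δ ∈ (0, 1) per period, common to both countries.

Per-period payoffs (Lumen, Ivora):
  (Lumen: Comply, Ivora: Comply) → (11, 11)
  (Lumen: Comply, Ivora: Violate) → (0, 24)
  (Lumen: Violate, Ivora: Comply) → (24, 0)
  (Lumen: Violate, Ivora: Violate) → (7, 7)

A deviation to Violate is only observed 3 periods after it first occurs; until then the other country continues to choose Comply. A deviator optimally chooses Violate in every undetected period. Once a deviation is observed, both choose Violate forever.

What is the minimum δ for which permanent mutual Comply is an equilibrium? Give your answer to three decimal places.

Deviating for the 3 undetected periods gains 24−11 = 13 per period over cooperation, then loses 11−7 = 4 per period forever once punishment starts.
Gain: 13(1 + δ + … + δ^2); loss: 4·δ^3/(1−δ).
No profitable deviation ⇔ 13(1−δ^3) ≤ 4·δ^3, i.e. δ^3 ≥ 13/(13+4) = 13/17.
Hence δ ≥ (13/17)^(1/3) ≈ 0.914.

0.914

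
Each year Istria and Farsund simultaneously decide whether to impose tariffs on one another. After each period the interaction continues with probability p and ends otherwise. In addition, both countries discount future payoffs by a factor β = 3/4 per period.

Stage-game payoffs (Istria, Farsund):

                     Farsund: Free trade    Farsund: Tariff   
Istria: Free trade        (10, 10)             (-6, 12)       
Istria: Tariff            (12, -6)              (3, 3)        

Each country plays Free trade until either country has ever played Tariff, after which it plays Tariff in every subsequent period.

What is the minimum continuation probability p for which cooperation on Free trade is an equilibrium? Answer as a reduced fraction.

With continuation probability p and discount β, the effective per-period discount factor is βp.
Grim-trigger IC: βp ≥ (12−10)/(12−3) = 2/9.
So p ≥ (2/9)/(3/4) = 8/27.

8/27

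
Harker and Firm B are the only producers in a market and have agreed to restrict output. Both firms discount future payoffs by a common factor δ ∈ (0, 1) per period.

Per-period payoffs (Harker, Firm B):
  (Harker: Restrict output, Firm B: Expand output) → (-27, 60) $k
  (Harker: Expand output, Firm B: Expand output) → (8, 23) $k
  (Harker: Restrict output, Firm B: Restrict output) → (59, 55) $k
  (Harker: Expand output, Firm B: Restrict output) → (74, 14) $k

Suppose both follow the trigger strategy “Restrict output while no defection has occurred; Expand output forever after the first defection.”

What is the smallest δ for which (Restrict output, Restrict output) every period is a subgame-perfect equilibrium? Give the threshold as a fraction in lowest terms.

5/22

For Harker: deviation gain 74−59 = 15, per-period punishment loss 59−8 = 51. IC gives δ ≥ 15/66 = 5/22.
For Firm B: gain 5, loss 32 per period, so δ ≥ 5/37.
The tighter constraint is Harker's, so cooperation needs δ ≥ 5/22.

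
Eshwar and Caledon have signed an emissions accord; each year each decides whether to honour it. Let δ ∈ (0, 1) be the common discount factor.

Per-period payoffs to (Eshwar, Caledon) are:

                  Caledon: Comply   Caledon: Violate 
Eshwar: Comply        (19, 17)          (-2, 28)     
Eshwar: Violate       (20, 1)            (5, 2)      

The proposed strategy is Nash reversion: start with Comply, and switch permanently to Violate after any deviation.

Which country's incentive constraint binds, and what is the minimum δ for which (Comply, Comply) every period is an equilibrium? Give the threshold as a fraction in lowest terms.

Caledon; δ ≥ 11/26

Eshwar: cooperation gives 19 each period; deviation gives 20 once then 5 forever.
  19/(1−δ) ≥ 20 + 5δ/(1−δ) ⇒ δ ≥ 1/15.
Caledon: cooperation gives 17 each period; deviation gives 28 once then 2 forever.
  δ ≥ 11/26.
Both must hold, so the binding constraint is Caledon's: δ ≥ 11/26.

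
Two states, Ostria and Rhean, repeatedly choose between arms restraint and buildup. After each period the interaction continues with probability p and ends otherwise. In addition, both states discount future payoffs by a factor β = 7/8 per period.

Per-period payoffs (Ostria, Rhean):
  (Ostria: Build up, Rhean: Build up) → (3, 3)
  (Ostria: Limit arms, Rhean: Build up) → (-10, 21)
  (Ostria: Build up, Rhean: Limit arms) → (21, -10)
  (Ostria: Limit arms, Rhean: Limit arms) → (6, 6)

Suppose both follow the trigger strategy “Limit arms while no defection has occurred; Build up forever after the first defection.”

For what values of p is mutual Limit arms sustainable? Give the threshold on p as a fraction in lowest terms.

Expected continuation weight on next period's payoff is β·p = 7/8·p, which plays the role of the discount factor.
Cooperation requires 7/8·p ≥ (21−6)/(21−3) = 5/6, hence p ≥ 20/21.

20/21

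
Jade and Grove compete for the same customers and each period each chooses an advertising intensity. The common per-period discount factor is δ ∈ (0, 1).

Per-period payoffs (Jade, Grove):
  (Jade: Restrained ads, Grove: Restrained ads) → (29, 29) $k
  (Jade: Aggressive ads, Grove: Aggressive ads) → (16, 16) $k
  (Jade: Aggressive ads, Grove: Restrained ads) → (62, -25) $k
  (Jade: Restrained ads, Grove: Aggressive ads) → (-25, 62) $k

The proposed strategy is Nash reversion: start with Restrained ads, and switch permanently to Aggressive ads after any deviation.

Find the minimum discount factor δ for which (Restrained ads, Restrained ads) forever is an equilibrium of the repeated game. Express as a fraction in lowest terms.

Cooperation forever yields 29 each period: 29/(1−δ).
Deviating yields 62 once, then 16 forever: 62 + 16δ/(1−δ).
No profitable deviation requires 29/(1−δ) ≥ 62 + 16δ/(1−δ).
Multiplying by (1−δ): 29 ≥ 62(1−δ) + 16δ = 62 − 46δ.
So 46δ ≥ 33, i.e. δ ≥ 33/46.

33/46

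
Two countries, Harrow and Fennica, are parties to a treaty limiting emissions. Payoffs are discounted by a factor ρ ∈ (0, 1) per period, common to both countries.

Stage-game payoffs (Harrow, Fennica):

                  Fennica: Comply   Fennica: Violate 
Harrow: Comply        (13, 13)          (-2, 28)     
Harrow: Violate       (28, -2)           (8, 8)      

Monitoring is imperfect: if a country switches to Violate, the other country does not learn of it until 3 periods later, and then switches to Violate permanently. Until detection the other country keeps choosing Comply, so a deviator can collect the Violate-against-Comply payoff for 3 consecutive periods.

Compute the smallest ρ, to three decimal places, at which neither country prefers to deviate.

The best deviation is to choose Violate for all 3 undetected periods, earning 28 each, then 8 forever once detected.
Deviation value: 28(1−ρ^3)/(1−ρ) + 8ρ^3/(1−ρ); cooperation value: 13/(1−ρ).
IC: 13 ≥ 28(1−ρ^3) + 8ρ^3 = 28 − 20ρ^3.
So ρ^3 ≥ 15/20 = 3/4, giving ρ ≥ (3/4)^(1/3) ≈ 0.909.

0.909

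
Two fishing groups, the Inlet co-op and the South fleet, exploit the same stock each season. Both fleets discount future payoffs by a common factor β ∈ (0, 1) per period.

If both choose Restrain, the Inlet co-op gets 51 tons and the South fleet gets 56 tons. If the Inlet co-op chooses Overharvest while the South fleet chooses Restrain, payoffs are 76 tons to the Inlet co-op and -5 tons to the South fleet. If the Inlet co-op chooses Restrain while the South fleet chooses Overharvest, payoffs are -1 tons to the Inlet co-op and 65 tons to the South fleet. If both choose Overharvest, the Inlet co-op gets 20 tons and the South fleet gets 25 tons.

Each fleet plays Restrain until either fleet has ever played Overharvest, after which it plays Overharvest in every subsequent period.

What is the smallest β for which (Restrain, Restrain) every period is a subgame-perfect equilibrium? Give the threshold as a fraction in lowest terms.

For the Inlet co-op: deviation gain 76−51 = 25, per-period punishment loss 51−20 = 31. IC gives β ≥ 25/56.
For the South fleet: gain 9, loss 31 per period, so β ≥ 9/40.
The tighter constraint is the Inlet co-op's, so cooperation needs β ≥ 25/56.

25/56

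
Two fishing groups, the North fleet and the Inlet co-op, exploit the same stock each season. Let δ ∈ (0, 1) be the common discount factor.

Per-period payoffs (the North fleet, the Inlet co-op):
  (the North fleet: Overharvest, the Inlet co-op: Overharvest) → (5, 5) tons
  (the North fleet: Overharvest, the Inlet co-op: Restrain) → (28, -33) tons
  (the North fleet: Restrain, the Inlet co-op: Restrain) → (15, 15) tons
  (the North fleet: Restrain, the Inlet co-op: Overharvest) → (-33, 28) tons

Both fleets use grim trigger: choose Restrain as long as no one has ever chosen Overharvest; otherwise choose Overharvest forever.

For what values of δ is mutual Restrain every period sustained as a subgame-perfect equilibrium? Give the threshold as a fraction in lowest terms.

13/23

Cooperation forever yields 15 each period: 15/(1−δ).
Deviating yields 28 once, then 5 forever: 28 + 5δ/(1−δ).
No profitable deviation requires 15/(1−δ) ≥ 28 + 5δ/(1−δ).
Multiplying by (1−δ): 15 ≥ 28(1−δ) + 5δ = 28 − 23δ.
So 23δ ≥ 13, i.e. δ ≥ 13/23.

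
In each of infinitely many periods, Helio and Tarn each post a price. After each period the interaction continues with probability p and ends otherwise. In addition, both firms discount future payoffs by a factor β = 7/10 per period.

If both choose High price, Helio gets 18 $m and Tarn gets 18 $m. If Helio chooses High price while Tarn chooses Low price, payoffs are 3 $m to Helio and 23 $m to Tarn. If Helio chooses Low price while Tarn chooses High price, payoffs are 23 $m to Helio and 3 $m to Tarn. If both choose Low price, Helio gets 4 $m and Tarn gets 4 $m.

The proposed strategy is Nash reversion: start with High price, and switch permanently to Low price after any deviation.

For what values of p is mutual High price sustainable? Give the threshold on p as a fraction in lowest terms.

50/133

Expected continuation weight on next period's payoff is β·p = 7/10·p, which plays the role of the discount factor.
Cooperation requires 7/10·p ≥ (23−18)/(23−4) = 5/19, hence p ≥ 50/133.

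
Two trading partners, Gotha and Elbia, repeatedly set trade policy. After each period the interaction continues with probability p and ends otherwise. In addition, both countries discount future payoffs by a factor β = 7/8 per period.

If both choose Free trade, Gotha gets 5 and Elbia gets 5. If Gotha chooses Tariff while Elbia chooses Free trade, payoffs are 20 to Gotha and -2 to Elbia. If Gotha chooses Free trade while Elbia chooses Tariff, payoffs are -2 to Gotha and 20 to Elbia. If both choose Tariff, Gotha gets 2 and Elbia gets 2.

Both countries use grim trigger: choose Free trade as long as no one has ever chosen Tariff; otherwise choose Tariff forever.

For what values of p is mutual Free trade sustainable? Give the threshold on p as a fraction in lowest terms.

Expected continuation weight on next period's payoff is β·p = 7/8·p, which plays the role of the discount factor.
Cooperation requires 7/8·p ≥ (20−5)/(20−2) = 5/6, hence p ≥ 20/21.

20/21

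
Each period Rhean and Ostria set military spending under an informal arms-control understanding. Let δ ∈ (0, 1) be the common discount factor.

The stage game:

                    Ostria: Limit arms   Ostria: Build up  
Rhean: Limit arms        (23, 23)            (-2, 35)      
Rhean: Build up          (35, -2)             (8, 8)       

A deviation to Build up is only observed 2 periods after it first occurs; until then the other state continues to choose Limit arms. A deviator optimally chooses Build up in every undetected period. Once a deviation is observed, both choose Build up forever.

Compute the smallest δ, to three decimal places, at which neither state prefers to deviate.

Deviating for the 2 undetected periods gains 35−23 = 12 per period over cooperation, then loses 23−8 = 15 per period forever once punishment starts.
Gain: 12(1 + δ + … + δ^1); loss: 15·δ^2/(1−δ).
No profitable deviation ⇔ 12(1−δ^2) ≤ 15·δ^2, i.e. δ^2 ≥ 12/(12+15) = 4/9.
Hence δ ≥ (4/9)^(1/2) ≈ 0.667.

0.667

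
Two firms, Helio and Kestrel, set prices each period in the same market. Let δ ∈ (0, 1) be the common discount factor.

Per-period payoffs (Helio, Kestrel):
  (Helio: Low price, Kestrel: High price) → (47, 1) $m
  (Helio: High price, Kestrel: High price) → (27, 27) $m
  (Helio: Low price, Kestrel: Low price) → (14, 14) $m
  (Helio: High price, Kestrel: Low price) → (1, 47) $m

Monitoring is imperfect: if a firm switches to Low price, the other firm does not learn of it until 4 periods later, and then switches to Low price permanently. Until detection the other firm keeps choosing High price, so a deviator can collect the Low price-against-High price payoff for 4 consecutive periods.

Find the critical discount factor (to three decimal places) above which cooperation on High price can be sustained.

Deviating for the 4 undetected periods gains 47−27 = 20 per period over cooperation, then loses 27−14 = 13 per period forever once punishment starts.
Gain: 20(1 + δ + … + δ^3); loss: 13·δ^4/(1−δ).
No profitable deviation ⇔ 20(1−δ^4) ≤ 13·δ^4, i.e. δ^4 ≥ 20/(20+13) = 20/33.
Hence δ ≥ (20/33)^(1/4) ≈ 0.882.

0.882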